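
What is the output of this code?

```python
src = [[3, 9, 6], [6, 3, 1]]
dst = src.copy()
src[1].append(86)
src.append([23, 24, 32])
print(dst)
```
[[3, 9, 6], [6, 3, 1, 86]]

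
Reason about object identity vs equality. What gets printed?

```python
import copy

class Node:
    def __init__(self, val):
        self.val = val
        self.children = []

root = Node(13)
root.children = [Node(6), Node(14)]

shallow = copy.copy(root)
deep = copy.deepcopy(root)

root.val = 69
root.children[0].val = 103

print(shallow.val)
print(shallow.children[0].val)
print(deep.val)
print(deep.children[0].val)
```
13
103
13
6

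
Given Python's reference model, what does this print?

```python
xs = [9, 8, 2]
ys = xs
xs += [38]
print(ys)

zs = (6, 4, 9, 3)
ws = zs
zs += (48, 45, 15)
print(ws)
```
[9, 8, 2, 38]
(6, 4, 9, 3)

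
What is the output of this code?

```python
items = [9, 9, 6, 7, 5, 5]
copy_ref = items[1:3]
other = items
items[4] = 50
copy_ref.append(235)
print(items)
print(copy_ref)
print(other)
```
[9, 9, 6, 7, 50, 5]
[9, 6, 235]
[9, 9, 6, 7, 50, 5]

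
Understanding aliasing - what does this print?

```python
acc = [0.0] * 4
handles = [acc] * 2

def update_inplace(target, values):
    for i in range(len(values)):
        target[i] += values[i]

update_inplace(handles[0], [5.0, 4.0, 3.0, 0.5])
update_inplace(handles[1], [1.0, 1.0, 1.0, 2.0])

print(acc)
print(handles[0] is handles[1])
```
[6.0, 5.0, 4.0, 2.5]
True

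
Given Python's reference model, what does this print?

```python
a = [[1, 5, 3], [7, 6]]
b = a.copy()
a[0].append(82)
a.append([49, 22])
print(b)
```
[[1, 5, 3, 82], [7, 6]]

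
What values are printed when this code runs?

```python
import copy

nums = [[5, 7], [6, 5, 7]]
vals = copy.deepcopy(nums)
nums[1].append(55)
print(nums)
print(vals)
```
[[5, 7], [6, 5, 7, 55]]
[[5, 7], [6, 5, 7]]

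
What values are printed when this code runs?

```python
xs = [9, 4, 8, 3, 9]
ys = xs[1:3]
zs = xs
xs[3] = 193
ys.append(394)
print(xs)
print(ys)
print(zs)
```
[9, 4, 8, 193, 9]
[4, 8, 394]
[9, 4, 8, 193, 9]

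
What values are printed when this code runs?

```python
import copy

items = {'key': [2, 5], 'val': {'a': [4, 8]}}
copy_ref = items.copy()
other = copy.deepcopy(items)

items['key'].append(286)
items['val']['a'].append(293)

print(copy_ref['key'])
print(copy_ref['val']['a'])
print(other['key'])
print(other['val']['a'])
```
[2, 5, 286]
[4, 8, 293]
[2, 5]
[4, 8]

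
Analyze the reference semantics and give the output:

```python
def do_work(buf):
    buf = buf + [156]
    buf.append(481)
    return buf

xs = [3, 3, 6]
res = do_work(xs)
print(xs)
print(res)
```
[3, 3, 6]
[3, 3, 6, 156, 481]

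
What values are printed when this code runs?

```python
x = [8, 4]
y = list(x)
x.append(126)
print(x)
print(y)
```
[8, 4, 126]
[8, 4]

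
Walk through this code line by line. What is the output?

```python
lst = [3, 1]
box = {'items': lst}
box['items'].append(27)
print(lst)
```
[3, 1, 27]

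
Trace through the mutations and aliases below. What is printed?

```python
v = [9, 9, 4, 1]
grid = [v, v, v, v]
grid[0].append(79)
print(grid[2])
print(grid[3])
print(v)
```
[9, 9, 4, 1, 79]
[9, 9, 4, 1, 79]
[9, 9, 4, 1, 79]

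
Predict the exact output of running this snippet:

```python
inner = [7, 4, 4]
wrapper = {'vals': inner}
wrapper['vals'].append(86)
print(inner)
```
[7, 4, 4, 86]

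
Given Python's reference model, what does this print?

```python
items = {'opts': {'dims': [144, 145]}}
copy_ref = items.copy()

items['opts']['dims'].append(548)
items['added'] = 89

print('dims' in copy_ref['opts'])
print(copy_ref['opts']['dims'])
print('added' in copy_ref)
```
True
[144, 145, 548]
False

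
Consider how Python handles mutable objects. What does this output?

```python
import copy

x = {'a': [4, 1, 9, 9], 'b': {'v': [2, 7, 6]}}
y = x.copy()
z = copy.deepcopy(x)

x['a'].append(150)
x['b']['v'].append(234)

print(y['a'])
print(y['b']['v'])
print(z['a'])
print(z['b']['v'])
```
[4, 1, 9, 9, 150]
[2, 7, 6, 234]
[4, 1, 9, 9]
[2, 7, 6]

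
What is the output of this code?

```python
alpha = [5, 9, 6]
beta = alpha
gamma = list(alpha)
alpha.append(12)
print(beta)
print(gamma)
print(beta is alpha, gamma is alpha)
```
[5, 9, 6, 12]
[5, 9, 6]
True False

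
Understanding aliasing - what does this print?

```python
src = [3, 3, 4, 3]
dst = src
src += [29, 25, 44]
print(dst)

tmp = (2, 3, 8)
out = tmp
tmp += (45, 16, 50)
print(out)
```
[3, 3, 4, 3, 29, 25, 44]
(2, 3, 8)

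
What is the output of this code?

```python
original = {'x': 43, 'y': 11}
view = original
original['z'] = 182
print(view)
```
{'x': 43, 'y': 11, 'z': 182}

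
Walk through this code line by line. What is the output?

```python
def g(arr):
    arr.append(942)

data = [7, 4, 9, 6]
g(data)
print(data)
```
[7, 4, 9, 6, 942]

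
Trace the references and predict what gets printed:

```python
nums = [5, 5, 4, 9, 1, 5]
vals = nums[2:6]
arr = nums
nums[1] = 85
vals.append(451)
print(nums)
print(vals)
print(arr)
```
[5, 85, 4, 9, 1, 5]
[4, 9, 1, 5, 451]
[5, 85, 4, 9, 1, 5]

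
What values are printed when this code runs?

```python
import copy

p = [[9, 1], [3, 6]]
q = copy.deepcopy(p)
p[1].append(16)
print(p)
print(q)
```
[[9, 1], [3, 6, 16]]
[[9, 1], [3, 6]]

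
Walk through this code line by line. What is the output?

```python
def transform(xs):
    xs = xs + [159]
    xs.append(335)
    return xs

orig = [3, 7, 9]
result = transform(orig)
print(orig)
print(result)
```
[3, 7, 9]
[3, 7, 9, 159, 335]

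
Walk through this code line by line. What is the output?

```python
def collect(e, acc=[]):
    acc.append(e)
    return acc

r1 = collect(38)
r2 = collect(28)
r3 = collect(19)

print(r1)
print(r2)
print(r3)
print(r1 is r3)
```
[38, 28, 19]
[38, 28, 19]
[38, 28, 19]
True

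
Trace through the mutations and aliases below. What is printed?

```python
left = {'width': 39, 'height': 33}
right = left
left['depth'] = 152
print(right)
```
{'width': 39, 'height': 33, 'depth': 152}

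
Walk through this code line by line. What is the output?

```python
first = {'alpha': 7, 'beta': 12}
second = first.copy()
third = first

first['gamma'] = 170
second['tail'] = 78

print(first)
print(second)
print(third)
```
{'alpha': 7, 'beta': 12, 'gamma': 170}
{'alpha': 7, 'beta': 12, 'tail': 78}
{'alpha': 7, 'beta': 12, 'gamma': 170}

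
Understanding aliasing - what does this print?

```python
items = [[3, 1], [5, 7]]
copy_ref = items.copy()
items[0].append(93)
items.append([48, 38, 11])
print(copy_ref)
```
[[3, 1, 93], [5, 7]]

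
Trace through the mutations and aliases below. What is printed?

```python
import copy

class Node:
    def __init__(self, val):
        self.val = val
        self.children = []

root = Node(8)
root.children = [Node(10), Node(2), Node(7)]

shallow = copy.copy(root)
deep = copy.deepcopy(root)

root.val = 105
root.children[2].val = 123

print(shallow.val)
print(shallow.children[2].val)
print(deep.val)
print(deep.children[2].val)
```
8
123
8
7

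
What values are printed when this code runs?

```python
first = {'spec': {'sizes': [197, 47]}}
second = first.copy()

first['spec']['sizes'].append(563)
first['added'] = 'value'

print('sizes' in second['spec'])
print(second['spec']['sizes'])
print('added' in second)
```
True
[197, 47, 563]
False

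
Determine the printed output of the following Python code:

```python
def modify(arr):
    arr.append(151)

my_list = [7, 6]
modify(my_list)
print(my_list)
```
[7, 6, 151]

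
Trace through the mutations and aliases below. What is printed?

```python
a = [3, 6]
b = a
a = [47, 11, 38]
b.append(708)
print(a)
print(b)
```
[47, 11, 38]
[3, 6, 708]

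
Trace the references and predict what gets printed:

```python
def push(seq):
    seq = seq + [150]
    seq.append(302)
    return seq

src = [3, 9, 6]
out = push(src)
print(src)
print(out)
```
[3, 9, 6]
[3, 9, 6, 150, 302]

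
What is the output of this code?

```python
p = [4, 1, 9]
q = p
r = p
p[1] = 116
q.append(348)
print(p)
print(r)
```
[4, 116, 9, 348]
[4, 116, 9, 348]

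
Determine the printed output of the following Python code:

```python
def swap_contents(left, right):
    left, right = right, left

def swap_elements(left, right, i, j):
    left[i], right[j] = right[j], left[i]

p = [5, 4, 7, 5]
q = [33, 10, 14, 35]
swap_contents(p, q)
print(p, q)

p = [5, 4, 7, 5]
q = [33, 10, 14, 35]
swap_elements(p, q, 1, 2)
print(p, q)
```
[5, 4, 7, 5] [33, 10, 14, 35]
[5, 14, 7, 5] [33, 10, 4, 35]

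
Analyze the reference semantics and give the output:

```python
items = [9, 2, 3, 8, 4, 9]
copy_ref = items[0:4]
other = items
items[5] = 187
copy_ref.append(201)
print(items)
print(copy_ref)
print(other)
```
[9, 2, 3, 8, 4, 187]
[9, 2, 3, 8, 201]
[9, 2, 3, 8, 4, 187]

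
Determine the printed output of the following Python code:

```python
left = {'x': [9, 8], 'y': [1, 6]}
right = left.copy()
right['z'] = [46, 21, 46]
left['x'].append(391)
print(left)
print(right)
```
{'x': [9, 8, 391], 'y': [1, 6]}
{'x': [9, 8, 391], 'y': [1, 6], 'z': [46, 21, 46]}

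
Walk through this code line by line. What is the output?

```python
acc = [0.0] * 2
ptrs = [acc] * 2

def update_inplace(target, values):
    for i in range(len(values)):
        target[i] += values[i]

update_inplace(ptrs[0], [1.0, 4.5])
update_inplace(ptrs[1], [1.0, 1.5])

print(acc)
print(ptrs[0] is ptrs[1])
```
[2.0, 6.0]
True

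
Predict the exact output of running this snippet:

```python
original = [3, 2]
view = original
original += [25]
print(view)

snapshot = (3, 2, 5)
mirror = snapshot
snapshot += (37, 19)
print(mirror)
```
[3, 2, 25]
(3, 2, 5)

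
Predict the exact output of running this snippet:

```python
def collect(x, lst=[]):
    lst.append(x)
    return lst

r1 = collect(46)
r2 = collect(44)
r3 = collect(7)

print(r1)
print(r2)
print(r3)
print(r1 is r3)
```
[46, 44, 7]
[46, 44, 7]
[46, 44, 7]
True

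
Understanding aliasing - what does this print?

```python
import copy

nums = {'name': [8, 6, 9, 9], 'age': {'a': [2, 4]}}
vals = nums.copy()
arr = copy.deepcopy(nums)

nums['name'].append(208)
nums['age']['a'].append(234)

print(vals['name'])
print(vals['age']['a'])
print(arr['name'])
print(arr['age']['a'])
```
[8, 6, 9, 9, 208]
[2, 4, 234]
[8, 6, 9, 9]
[2, 4]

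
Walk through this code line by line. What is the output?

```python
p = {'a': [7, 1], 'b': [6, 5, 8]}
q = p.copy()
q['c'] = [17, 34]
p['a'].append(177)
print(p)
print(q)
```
{'a': [7, 1, 177], 'b': [6, 5, 8]}
{'a': [7, 1, 177], 'b': [6, 5, 8], 'c': [17, 34]}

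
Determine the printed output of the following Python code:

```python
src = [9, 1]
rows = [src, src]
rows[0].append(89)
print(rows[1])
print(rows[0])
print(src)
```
[9, 1, 89]
[9, 1, 89]
[9, 1, 89]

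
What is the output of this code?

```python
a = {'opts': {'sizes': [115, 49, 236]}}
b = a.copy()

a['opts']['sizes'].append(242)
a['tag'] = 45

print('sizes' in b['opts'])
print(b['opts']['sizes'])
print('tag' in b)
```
True
[115, 49, 236, 242]
False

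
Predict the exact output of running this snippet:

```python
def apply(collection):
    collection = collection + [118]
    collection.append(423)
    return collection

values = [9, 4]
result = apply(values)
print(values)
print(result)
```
[9, 4]
[9, 4, 118, 423]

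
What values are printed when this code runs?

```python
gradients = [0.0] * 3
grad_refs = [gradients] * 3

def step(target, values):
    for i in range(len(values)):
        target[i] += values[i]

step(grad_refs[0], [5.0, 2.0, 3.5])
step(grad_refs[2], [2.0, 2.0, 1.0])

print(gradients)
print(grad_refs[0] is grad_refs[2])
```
[7.0, 4.0, 4.5]
True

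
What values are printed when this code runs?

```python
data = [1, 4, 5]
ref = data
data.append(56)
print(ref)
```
[1, 4, 5, 56]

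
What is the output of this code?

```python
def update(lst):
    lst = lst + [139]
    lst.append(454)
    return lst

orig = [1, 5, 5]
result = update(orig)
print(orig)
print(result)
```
[1, 5, 5]
[1, 5, 5, 139, 454]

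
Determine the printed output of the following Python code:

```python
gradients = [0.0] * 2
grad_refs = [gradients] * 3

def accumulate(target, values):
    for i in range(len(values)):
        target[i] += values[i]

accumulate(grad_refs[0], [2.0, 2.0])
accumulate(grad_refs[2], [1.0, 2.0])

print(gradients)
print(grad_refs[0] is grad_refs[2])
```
[3.0, 4.0]
True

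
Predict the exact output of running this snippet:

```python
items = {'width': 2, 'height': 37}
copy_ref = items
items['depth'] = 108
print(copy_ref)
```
{'width': 2, 'height': 37, 'depth': 108}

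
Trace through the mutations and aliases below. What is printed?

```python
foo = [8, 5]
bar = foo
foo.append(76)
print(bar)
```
[8, 5, 76]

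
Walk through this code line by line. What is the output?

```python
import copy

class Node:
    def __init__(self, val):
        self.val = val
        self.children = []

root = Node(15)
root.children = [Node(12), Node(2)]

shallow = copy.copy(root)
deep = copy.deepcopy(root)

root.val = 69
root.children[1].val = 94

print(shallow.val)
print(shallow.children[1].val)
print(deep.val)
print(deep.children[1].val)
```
15
94
15
2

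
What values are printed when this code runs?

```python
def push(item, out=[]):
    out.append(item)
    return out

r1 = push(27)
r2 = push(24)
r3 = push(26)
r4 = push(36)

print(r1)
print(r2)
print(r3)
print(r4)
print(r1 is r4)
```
[27, 24, 26, 36]
[27, 24, 26, 36]
[27, 24, 26, 36]
[27, 24, 26, 36]
True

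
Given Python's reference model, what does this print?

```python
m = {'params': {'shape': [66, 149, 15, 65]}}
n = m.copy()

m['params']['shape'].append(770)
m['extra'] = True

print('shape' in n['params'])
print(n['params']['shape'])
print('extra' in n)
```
True
[66, 149, 15, 65, 770]
False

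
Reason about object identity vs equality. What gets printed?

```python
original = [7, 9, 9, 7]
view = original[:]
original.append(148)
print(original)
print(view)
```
[7, 9, 9, 7, 148]
[7, 9, 9, 7]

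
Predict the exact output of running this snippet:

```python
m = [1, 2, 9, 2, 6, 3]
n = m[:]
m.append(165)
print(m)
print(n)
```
[1, 2, 9, 2, 6, 3, 165]
[1, 2, 9, 2, 6, 3]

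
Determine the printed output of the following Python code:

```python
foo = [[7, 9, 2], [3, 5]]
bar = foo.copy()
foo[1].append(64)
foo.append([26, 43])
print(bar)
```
[[7, 9, 2], [3, 5, 64]]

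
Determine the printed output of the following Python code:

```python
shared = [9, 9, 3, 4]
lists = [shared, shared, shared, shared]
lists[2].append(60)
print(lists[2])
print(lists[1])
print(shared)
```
[9, 9, 3, 4, 60]
[9, 9, 3, 4, 60]
[9, 9, 3, 4, 60]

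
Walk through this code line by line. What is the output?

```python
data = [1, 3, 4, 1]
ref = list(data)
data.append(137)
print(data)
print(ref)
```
[1, 3, 4, 1, 137]
[1, 3, 4, 1]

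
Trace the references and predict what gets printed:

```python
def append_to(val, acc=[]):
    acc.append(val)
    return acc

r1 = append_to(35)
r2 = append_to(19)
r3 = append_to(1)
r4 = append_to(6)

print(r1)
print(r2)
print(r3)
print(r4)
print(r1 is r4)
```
[35, 19, 1, 6]
[35, 19, 1, 6]
[35, 19, 1, 6]
[35, 19, 1, 6]
True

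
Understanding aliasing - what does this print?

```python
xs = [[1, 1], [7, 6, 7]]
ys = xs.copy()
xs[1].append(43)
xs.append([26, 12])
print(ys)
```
[[1, 1], [7, 6, 7, 43]]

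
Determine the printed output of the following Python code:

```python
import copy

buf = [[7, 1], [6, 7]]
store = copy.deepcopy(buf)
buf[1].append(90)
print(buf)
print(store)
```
[[7, 1], [6, 7, 90]]
[[7, 1], [6, 7]]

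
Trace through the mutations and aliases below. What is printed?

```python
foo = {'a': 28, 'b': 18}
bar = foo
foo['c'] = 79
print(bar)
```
{'a': 28, 'b': 18, 'c': 79}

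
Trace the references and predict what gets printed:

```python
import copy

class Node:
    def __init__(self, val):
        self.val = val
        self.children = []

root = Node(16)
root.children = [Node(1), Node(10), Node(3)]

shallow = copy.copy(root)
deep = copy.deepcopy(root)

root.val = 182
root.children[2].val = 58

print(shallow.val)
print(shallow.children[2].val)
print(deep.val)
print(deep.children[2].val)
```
16
58
16
3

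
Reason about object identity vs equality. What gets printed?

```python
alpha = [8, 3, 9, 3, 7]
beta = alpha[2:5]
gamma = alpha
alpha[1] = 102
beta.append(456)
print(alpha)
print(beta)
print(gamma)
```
[8, 102, 9, 3, 7]
[9, 3, 7, 456]
[8, 102, 9, 3, 7]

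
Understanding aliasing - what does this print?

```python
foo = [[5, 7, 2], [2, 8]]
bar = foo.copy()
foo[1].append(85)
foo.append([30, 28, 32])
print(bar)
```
[[5, 7, 2], [2, 8, 85]]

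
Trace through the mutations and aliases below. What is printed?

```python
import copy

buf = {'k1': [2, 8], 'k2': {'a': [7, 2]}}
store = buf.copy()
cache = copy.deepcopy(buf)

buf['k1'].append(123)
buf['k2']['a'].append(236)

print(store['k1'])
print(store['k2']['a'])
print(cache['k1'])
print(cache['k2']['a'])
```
[2, 8, 123]
[7, 2, 236]
[2, 8]
[7, 2]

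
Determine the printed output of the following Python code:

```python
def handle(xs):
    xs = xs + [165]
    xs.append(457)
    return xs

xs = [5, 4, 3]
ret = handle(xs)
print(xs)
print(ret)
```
[5, 4, 3]
[5, 4, 3, 165, 457]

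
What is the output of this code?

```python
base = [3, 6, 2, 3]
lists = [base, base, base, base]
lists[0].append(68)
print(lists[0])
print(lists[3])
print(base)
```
[3, 6, 2, 3, 68]
[3, 6, 2, 3, 68]
[3, 6, 2, 3, 68]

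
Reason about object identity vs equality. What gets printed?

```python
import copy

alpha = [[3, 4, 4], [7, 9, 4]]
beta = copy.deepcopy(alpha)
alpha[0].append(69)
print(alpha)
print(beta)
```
[[3, 4, 4, 69], [7, 9, 4]]
[[3, 4, 4], [7, 9, 4]]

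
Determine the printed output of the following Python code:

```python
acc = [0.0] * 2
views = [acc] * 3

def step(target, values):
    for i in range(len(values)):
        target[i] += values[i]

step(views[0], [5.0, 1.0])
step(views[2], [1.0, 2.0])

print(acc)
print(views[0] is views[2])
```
[6.0, 3.0]
True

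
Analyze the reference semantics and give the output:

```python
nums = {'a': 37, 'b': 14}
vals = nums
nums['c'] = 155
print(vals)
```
{'a': 37, 'b': 14, 'c': 155}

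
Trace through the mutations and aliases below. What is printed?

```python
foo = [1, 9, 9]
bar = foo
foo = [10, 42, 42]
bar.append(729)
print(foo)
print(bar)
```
[10, 42, 42]
[1, 9, 9, 729]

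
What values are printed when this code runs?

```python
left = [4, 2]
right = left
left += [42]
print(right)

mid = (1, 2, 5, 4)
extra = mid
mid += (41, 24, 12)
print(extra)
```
[4, 2, 42]
(1, 2, 5, 4)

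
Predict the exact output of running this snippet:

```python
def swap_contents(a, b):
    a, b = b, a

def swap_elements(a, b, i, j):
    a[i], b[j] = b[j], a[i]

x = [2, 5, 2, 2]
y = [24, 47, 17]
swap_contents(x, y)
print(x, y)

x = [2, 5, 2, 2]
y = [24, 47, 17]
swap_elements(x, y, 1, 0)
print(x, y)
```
[2, 5, 2, 2] [24, 47, 17]
[2, 24, 2, 2] [5, 47, 17]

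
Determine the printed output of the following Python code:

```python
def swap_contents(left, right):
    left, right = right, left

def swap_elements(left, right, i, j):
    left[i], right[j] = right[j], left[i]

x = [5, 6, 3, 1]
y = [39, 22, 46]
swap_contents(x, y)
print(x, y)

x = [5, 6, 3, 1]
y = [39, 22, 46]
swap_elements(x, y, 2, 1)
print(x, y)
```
[5, 6, 3, 1] [39, 22, 46]
[5, 6, 22, 1] [39, 3, 46]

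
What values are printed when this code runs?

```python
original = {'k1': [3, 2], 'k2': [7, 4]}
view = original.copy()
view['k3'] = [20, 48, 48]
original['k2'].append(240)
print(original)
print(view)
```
{'k1': [3, 2], 'k2': [7, 4, 240]}
{'k1': [3, 2], 'k2': [7, 4, 240], 'k3': [20, 48, 48]}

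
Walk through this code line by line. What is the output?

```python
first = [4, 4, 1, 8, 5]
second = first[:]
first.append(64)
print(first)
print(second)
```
[4, 4, 1, 8, 5, 64]
[4, 4, 1, 8, 5]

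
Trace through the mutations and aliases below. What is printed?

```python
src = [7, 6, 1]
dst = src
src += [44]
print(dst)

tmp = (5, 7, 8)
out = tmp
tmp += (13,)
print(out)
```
[7, 6, 1, 44]
(5, 7, 8)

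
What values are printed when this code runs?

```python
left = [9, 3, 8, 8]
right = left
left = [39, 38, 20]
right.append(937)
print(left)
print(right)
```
[39, 38, 20]
[9, 3, 8, 8, 937]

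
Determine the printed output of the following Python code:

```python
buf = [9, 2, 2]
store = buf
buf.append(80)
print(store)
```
[9, 2, 2, 80]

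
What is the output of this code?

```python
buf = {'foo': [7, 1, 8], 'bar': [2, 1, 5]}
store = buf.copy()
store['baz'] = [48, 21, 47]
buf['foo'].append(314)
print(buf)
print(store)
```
{'foo': [7, 1, 8, 314], 'bar': [2, 1, 5]}
{'foo': [7, 1, 8, 314], 'bar': [2, 1, 5], 'baz': [48, 21, 47]}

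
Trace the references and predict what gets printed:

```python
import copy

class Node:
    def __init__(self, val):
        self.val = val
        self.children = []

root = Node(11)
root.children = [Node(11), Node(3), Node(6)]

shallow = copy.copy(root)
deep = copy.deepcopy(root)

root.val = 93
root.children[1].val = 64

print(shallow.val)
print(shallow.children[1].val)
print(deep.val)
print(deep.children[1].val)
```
11
64
11
3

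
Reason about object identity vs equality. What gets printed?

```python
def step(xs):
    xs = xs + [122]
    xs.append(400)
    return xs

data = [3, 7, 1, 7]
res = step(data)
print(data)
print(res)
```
[3, 7, 1, 7]
[3, 7, 1, 7, 122, 400]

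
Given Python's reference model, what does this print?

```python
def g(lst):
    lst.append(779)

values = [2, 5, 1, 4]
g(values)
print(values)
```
[2, 5, 1, 4, 779]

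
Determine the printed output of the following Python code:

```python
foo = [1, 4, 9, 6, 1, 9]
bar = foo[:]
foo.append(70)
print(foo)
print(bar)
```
[1, 4, 9, 6, 1, 9, 70]
[1, 4, 9, 6, 1, 9]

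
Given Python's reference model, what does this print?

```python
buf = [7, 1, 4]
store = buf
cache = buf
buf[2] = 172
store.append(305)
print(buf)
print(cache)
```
[7, 1, 172, 305]
[7, 1, 172, 305]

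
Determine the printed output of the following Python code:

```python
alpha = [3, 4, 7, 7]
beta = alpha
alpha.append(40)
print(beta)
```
[3, 4, 7, 7, 40]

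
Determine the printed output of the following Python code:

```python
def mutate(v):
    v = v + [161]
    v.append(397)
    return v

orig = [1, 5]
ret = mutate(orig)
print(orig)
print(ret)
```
[1, 5]
[1, 5, 161, 397]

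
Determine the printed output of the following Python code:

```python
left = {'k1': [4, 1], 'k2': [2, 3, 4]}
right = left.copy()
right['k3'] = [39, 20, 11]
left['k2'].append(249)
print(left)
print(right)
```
{'k1': [4, 1], 'k2': [2, 3, 4, 249]}
{'k1': [4, 1], 'k2': [2, 3, 4, 249], 'k3': [39, 20, 11]}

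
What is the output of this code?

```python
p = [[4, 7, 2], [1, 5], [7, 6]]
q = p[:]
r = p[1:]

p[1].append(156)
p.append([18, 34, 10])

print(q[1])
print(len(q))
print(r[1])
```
[1, 5, 156]
3
[7, 6]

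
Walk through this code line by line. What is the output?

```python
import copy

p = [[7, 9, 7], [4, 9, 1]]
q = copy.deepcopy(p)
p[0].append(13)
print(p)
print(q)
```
[[7, 9, 7, 13], [4, 9, 1]]
[[7, 9, 7], [4, 9, 1]]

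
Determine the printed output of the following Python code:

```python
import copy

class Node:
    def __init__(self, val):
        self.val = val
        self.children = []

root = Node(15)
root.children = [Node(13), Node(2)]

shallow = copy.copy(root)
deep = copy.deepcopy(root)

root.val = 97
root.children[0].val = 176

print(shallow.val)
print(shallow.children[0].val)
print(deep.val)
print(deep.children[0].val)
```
15
176
15
13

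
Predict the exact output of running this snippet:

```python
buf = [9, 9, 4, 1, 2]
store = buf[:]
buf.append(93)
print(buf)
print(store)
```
[9, 9, 4, 1, 2, 93]
[9, 9, 4, 1, 2]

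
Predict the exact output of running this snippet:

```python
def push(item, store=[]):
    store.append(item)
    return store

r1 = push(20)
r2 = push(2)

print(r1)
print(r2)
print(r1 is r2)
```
[20, 2]
[20, 2]
True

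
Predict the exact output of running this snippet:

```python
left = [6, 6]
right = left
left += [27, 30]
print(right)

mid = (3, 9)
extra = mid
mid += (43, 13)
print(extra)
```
[6, 6, 27, 30]
(3, 9)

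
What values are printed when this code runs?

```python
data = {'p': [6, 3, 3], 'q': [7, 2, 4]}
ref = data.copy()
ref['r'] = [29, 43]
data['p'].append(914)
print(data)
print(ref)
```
{'p': [6, 3, 3, 914], 'q': [7, 2, 4]}
{'p': [6, 3, 3, 914], 'q': [7, 2, 4], 'r': [29, 43]}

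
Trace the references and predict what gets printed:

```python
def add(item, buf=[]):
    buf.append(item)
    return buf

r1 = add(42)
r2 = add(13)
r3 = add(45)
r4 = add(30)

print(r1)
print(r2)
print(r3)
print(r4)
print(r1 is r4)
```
[42, 13, 45, 30]
[42, 13, 45, 30]
[42, 13, 45, 30]
[42, 13, 45, 30]
True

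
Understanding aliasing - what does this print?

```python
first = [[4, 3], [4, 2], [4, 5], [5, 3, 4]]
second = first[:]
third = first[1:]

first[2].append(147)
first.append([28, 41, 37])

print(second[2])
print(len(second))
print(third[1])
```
[4, 5, 147]
4
[4, 5, 147]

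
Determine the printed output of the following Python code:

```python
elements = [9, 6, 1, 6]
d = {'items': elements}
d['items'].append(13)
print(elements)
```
[9, 6, 1, 6, 13]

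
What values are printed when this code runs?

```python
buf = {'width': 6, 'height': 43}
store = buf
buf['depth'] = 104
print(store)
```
{'width': 6, 'height': 43, 'depth': 104}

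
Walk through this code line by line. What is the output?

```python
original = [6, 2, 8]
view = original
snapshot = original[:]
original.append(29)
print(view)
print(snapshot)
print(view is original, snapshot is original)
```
[6, 2, 8, 29]
[6, 2, 8]
True False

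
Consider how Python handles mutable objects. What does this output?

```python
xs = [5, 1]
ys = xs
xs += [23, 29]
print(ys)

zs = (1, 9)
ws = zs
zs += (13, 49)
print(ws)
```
[5, 1, 23, 29]
(1, 9)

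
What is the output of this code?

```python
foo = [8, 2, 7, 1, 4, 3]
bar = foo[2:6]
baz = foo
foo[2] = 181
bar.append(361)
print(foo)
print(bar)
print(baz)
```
[8, 2, 181, 1, 4, 3]
[7, 1, 4, 3, 361]
[8, 2, 181, 1, 4, 3]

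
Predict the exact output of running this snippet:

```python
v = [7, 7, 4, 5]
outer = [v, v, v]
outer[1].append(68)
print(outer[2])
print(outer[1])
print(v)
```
[7, 7, 4, 5, 68]
[7, 7, 4, 5, 68]
[7, 7, 4, 5, 68]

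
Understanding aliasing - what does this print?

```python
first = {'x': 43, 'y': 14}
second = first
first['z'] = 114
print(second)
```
{'x': 43, 'y': 14, 'z': 114}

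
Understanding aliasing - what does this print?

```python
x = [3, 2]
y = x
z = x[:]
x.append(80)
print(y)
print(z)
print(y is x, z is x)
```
[3, 2, 80]
[3, 2]
True False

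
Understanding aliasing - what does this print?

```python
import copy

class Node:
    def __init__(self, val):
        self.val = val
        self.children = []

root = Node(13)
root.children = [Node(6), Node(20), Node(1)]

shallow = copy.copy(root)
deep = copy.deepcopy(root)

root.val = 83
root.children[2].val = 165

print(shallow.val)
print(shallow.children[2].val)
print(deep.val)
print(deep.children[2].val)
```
13
165
13
1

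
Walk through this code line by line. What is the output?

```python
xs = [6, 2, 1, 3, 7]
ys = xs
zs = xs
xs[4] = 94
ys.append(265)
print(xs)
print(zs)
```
[6, 2, 1, 3, 94, 265]
[6, 2, 1, 3, 94, 265]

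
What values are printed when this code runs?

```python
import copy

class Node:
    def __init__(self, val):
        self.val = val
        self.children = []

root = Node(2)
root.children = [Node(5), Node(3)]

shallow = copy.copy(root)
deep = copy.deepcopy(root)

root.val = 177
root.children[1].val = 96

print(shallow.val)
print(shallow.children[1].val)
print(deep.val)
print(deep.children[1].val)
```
2
96
2
3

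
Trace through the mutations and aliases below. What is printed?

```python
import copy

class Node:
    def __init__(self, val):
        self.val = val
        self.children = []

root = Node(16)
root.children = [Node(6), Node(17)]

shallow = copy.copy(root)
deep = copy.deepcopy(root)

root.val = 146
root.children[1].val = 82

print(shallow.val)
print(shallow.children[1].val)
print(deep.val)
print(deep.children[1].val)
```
16
82
16
17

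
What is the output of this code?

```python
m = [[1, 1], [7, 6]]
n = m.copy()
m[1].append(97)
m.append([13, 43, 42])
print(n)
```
[[1, 1], [7, 6, 97]]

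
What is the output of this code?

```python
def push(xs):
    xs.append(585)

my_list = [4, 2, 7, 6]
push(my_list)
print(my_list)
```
[4, 2, 7, 6, 585]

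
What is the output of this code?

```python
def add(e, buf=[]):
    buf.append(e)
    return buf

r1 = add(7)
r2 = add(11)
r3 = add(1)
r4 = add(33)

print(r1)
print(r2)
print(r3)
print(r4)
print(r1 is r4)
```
[7, 11, 1, 33]
[7, 11, 1, 33]
[7, 11, 1, 33]
[7, 11, 1, 33]
True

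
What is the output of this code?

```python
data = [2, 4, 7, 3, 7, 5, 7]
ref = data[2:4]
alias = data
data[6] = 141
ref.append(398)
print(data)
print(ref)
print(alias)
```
[2, 4, 7, 3, 7, 5, 141]
[7, 3, 398]
[2, 4, 7, 3, 7, 5, 141]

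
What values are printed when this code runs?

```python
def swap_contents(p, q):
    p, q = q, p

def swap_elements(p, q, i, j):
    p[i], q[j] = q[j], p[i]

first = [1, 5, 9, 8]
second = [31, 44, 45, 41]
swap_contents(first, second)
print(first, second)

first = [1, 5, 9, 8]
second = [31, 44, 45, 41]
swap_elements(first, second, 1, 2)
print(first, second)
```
[1, 5, 9, 8] [31, 44, 45, 41]
[1, 45, 9, 8] [31, 44, 5, 41]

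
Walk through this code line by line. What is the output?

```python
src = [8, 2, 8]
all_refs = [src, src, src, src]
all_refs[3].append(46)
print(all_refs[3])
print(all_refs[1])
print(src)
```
[8, 2, 8, 46]
[8, 2, 8, 46]
[8, 2, 8, 46]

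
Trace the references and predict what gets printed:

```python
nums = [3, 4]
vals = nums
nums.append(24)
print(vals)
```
[3, 4, 24]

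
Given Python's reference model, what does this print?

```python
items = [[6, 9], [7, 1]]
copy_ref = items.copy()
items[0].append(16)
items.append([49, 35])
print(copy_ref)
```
[[6, 9, 16], [7, 1]]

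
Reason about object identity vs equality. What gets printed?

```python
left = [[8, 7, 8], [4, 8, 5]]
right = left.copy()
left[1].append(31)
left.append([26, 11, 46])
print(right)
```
[[8, 7, 8], [4, 8, 5, 31]]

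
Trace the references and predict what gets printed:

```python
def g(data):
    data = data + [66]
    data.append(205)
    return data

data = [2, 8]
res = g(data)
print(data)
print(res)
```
[2, 8]
[2, 8, 66, 205]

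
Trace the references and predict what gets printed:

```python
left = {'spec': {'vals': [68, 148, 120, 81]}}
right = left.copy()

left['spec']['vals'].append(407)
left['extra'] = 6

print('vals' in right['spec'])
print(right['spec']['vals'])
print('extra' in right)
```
True
[68, 148, 120, 81, 407]
False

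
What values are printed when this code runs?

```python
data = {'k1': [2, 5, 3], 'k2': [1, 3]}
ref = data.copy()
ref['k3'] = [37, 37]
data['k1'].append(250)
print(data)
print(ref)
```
{'k1': [2, 5, 3, 250], 'k2': [1, 3]}
{'k1': [2, 5, 3, 250], 'k2': [1, 3], 'k3': [37, 37]}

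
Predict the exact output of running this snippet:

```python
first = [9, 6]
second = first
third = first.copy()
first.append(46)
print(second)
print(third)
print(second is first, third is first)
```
[9, 6, 46]
[9, 6]
True False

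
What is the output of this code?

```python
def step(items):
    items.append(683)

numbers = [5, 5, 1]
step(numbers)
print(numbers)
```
[5, 5, 1, 683]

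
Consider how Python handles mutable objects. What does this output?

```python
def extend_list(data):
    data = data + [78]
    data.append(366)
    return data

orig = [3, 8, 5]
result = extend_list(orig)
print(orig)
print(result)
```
[3, 8, 5]
[3, 8, 5, 78, 366]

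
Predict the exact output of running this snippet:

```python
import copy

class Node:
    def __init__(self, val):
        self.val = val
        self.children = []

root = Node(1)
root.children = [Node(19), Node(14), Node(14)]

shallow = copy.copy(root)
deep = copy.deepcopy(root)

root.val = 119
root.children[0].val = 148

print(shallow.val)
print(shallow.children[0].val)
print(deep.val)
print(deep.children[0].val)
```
1
148
1
19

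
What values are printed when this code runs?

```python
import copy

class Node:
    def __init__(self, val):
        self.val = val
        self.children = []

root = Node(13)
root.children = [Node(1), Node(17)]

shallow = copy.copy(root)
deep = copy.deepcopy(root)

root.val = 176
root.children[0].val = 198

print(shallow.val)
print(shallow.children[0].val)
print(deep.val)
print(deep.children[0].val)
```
13
198
13
1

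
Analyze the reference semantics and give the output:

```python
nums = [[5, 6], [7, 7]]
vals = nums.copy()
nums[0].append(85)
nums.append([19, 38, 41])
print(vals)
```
[[5, 6, 85], [7, 7]]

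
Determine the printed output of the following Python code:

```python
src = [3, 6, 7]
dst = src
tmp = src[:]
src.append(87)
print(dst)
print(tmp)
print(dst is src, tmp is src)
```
[3, 6, 7, 87]
[3, 6, 7]
True False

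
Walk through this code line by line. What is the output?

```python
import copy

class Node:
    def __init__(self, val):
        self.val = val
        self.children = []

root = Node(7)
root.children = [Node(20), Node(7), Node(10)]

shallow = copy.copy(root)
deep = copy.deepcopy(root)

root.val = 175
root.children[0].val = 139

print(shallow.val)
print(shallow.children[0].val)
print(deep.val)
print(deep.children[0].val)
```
7
139
7
20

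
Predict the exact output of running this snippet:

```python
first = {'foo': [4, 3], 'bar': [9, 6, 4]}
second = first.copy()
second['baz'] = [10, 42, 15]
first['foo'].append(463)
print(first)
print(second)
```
{'foo': [4, 3, 463], 'bar': [9, 6, 4]}
{'foo': [4, 3, 463], 'bar': [9, 6, 4], 'baz': [10, 42, 15]}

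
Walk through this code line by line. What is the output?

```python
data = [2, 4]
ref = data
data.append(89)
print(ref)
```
[2, 4, 89]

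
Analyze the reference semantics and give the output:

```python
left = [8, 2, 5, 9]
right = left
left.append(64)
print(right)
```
[8, 2, 5, 9, 64]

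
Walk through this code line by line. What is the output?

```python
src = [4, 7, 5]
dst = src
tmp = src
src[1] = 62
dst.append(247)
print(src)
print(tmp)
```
[4, 62, 5, 247]
[4, 62, 5, 247]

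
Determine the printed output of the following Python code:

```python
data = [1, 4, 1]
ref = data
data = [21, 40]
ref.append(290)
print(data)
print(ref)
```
[21, 40]
[1, 4, 1, 290]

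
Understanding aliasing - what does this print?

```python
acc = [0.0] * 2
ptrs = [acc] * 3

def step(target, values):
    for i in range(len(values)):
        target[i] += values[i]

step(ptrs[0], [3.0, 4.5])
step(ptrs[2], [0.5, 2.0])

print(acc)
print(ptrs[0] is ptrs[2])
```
[3.5, 6.5]
True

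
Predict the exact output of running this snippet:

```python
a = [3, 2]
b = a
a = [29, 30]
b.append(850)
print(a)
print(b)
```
[29, 30]
[3, 2, 850]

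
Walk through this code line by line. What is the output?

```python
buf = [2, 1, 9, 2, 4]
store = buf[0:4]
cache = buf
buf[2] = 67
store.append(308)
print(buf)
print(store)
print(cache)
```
[2, 1, 67, 2, 4]
[2, 1, 9, 2, 308]
[2, 1, 67, 2, 4]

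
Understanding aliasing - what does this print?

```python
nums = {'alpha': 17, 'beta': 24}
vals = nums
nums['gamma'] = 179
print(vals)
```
{'alpha': 17, 'beta': 24, 'gamma': 179}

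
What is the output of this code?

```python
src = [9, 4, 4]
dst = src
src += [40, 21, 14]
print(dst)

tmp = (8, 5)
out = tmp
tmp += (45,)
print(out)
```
[9, 4, 4, 40, 21, 14]
(8, 5)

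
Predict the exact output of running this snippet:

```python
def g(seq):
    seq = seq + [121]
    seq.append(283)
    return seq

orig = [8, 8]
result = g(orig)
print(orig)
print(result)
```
[8, 8]
[8, 8, 121, 283]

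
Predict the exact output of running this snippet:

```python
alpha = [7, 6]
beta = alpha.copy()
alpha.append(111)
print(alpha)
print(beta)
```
[7, 6, 111]
[7, 6]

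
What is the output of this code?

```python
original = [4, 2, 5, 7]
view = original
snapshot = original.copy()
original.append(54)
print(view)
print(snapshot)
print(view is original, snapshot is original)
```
[4, 2, 5, 7, 54]
[4, 2, 5, 7]
True False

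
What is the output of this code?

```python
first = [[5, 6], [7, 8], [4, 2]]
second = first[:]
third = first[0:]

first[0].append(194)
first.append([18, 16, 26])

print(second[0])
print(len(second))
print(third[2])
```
[5, 6, 194]
3
[4, 2]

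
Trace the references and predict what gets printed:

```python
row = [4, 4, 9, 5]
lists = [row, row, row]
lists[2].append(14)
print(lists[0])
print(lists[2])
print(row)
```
[4, 4, 9, 5, 14]
[4, 4, 9, 5, 14]
[4, 4, 9, 5, 14]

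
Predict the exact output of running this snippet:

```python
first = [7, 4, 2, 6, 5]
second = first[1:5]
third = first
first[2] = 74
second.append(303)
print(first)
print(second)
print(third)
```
[7, 4, 74, 6, 5]
[4, 2, 6, 5, 303]
[7, 4, 74, 6, 5]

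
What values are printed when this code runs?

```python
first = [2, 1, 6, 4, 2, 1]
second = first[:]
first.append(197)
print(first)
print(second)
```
[2, 1, 6, 4, 2, 1, 197]
[2, 1, 6, 4, 2, 1]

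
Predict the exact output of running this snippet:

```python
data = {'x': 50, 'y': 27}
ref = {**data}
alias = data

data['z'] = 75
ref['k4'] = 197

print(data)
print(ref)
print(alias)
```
{'x': 50, 'y': 27, 'z': 75}
{'x': 50, 'y': 27, 'k4': 197}
{'x': 50, 'y': 27, 'z': 75}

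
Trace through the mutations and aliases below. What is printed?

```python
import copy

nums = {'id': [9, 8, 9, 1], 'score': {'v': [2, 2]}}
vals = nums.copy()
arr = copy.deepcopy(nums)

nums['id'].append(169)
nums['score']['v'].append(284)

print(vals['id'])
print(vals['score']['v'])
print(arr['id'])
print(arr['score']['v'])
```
[9, 8, 9, 1, 169]
[2, 2, 284]
[9, 8, 9, 1]
[2, 2]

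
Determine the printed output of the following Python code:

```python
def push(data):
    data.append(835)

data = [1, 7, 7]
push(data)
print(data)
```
[1, 7, 7, 835]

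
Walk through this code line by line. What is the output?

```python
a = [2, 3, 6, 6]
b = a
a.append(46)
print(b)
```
[2, 3, 6, 6, 46]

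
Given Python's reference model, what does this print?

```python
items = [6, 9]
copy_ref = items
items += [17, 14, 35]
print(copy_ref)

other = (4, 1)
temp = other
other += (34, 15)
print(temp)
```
[6, 9, 17, 14, 35]
(4, 1)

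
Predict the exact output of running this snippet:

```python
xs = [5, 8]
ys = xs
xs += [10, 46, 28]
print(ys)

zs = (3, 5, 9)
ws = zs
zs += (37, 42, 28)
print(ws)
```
[5, 8, 10, 46, 28]
(3, 5, 9)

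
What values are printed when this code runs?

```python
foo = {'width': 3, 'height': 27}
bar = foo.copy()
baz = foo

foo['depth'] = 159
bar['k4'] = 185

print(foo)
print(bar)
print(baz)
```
{'width': 3, 'height': 27, 'depth': 159}
{'width': 3, 'height': 27, 'k4': 185}
{'width': 3, 'height': 27, 'depth': 159}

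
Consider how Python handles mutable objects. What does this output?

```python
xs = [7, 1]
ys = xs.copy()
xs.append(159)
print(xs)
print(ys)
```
[7, 1, 159]
[7, 1]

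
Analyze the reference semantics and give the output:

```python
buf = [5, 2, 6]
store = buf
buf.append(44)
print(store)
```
[5, 2, 6, 44]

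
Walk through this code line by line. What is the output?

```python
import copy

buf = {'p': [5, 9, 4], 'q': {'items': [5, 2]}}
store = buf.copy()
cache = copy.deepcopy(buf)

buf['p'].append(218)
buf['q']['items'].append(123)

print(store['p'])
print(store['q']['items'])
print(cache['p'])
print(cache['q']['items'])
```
[5, 9, 4, 218]
[5, 2, 123]
[5, 9, 4]
[5, 2]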